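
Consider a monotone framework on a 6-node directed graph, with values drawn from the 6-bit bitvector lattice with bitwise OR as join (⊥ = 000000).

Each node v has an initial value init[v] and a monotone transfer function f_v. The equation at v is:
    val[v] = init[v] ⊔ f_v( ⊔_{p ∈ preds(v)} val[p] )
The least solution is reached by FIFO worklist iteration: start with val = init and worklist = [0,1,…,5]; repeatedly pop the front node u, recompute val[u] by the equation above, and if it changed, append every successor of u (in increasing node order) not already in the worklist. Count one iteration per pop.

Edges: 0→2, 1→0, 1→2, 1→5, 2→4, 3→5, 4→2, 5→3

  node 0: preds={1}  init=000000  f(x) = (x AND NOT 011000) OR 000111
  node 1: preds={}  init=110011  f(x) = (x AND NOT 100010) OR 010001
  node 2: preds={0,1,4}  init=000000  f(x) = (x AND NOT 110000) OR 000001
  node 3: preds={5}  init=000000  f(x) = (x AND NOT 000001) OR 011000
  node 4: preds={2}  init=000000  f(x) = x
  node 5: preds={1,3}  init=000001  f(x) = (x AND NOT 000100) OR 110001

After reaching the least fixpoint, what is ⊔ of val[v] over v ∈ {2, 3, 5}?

111111

Iteration log — 9 steps:
  step 1. node 0  ⊔preds=110011  new=100111  old=000000  +wl: 
  step 2. node 1  ⊔preds=000000  new=110011  stable
  step 3. node 2  ⊔preds=110111  new=000111  old=000000  +wl: 
  step 4. node 3  ⊔preds=000001  new=011000  old=000000  +wl: 
  step 5. node 4  ⊔preds=000111  new=000111  old=000000  +wl: 2
  step 6. node 5  ⊔preds=111011  new=111011  old=000001  +wl: 3
  step 7. node 2  ⊔preds=110111  new=000111  stable
  step 8. node 3  ⊔preds=111011  new=111010  old=011000  +wl: 5
  step 9. node 5  ⊔preds=111011  new=111011  stable

Least fixpoint reached:
  node 0: 100111
  node 1: 110011
  node 2: 000111
  node 3: 111010
  node 4: 000111
  node 5: 111011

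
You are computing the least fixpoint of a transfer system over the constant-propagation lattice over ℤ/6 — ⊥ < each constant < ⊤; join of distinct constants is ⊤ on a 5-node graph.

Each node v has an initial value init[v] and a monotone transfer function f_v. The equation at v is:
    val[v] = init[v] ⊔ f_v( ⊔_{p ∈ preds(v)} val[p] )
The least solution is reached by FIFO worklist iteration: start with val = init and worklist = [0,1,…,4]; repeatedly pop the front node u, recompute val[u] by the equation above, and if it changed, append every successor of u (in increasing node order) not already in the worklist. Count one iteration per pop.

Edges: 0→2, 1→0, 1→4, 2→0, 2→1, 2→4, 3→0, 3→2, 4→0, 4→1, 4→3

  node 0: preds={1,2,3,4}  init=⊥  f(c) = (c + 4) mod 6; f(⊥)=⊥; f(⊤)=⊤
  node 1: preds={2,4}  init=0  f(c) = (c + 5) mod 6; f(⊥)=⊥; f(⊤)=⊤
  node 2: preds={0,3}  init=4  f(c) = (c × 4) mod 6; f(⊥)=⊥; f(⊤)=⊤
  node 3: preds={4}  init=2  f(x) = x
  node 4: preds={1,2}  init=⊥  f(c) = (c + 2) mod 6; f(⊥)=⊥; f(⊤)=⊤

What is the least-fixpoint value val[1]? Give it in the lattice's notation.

Worklist (10 pops):
  #1 pop 0: in=⊤ → ⊤ (was ⊥); enqueue []
  #2 pop 1: in=4 → ⊤ (was 0); enqueue [0]
  #3 pop 2: in=⊤ → ⊤ (was 4); enqueue [1]
  #4 pop 3: in=⊥ → 2 (no change)
  #5 pop 4: in=⊤ → ⊤ (was ⊥); enqueue [3]
  #6 pop 0: in=⊤ → ⊤ (no change)
  #7 pop 1: in=⊤ → ⊤ (no change)
  #8 pop 3: in=⊤ → ⊤ (was 2); enqueue [0,2]
  #9 pop 0: in=⊤ → ⊤ (no change)
  #10 pop 2: in=⊤ → ⊤ (no change)

Fixpoint:
  val[0] = ⊤
  val[1] = ⊤
  val[2] = ⊤
  val[3] = ⊤
  val[4] = ⊤

⊤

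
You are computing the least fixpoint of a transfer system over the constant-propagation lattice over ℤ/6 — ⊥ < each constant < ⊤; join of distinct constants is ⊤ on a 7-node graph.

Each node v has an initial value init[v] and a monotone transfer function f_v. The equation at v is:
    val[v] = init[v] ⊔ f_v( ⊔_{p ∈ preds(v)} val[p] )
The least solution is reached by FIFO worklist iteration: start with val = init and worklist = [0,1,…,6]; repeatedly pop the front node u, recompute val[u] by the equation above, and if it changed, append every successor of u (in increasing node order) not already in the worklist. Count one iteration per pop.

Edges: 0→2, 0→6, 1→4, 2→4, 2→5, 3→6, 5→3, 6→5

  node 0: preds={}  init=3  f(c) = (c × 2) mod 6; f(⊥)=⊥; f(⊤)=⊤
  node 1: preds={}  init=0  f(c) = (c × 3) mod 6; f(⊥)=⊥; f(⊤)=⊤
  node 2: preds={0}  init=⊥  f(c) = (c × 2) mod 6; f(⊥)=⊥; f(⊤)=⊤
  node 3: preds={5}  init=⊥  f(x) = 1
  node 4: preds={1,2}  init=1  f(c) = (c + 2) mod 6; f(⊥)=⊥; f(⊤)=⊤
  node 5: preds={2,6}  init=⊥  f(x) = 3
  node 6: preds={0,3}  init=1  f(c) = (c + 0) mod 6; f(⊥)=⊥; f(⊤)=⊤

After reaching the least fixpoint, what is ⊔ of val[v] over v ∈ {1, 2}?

Trace (9 dequeues):
  [1] u=0 | in ⊥ | out 3 | ==
  [2] u=1 | in ⊥ | out 0 | ==
  [3] u=2 | in 3 | out 0 | prev ⊥ | push {}
  [4] u=3 | in ⊥ | out 1 | prev ⊥ | push {}
  [5] u=4 | in 0 | out ⊤ | prev 1 | push {}
  [6] u=5 | in ⊤ | out 3 | prev ⊥ | push {3}
  [7] u=6 | in ⊤ | out ⊤ | prev 1 | push {5}
  [8] u=3 | in 3 | out 1 | ==
  [9] u=5 | in ⊤ | out 3 | ==

Converged values:
  [0] 3
  [1] 0
  [2] 0
  [3] 1
  [4] ⊤
  [5] 3
  [6] ⊤

0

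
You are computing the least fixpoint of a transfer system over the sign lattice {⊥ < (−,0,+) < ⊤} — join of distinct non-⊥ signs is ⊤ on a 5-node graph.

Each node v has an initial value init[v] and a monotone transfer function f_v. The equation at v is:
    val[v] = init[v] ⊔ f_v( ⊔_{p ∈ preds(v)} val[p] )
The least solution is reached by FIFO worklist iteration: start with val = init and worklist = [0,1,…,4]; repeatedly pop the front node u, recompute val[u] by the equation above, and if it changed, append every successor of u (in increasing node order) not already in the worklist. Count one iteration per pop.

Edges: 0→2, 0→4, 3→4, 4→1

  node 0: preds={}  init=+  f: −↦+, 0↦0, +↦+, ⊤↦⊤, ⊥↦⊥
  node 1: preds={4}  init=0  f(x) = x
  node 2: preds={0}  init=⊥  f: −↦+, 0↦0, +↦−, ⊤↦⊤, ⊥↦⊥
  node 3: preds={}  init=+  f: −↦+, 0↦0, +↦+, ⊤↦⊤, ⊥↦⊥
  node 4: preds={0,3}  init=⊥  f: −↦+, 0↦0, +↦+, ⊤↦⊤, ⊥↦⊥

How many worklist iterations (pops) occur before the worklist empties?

Trace (6 dequeues):
  [1] u=0 | in ⊥ | out + | ==
  [2] u=1 | in ⊥ | out 0 | ==
  [3] u=2 | in + | out − | prev ⊥ | push {}
  [4] u=3 | in ⊥ | out + | ==
  [5] u=4 | in + | out + | prev ⊥ | push {1}
  [6] u=1 | in + | out ⊤ | prev 0 | push {}

Converged values:
  [0] +
  [1] ⊤
  [2] −
  [3] +
  [4] +

6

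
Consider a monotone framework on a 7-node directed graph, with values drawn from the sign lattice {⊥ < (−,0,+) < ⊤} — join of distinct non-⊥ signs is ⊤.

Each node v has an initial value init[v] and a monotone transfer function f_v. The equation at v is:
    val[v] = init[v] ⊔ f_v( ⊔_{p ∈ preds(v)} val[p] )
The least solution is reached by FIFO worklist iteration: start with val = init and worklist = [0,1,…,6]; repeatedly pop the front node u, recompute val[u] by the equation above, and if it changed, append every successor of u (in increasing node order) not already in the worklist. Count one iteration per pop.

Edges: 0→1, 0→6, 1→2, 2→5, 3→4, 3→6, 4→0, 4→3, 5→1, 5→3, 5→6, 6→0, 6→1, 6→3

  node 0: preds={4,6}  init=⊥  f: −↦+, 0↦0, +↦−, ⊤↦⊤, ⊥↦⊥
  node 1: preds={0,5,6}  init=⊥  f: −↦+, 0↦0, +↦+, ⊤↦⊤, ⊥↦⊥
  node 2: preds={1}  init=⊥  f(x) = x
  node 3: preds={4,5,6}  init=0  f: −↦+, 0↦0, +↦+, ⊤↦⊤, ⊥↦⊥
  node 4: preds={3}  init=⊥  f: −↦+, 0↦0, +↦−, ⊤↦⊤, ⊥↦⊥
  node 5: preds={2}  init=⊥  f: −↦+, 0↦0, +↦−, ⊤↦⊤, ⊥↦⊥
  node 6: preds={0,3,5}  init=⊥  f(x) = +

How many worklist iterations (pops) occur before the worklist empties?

19

Worklist (19 pops):
  #1 pop 0: in=⊥ → ⊥ (no change)
  #2 pop 1: in=⊥ → ⊥ (no change)
  #3 pop 2: in=⊥ → ⊥ (no change)
  #4 pop 3: in=⊥ → 0 (no change)
  #5 pop 4: in=0 → 0 (was ⊥); enqueue [0,3]
  #6 pop 5: in=⊥ → ⊥ (no change)
  #7 pop 6: in=0 → + (was ⊥); enqueue [1]
  #8 pop 0: in=⊤ → ⊤ (was ⊥); enqueue [6]
  #9 pop 3: in=⊤ → ⊤ (was 0); enqueue [4]
  #10 pop 1: in=⊤ → ⊤ (was ⊥); enqueue [2]
  #11 pop 6: in=⊤ → + (no change)
  #12 pop 4: in=⊤ → ⊤ (was 0); enqueue [0,3]
  #13 pop 2: in=⊤ → ⊤ (was ⊥); enqueue [5]
  #14 pop 0: in=⊤ → ⊤ (no change)
  #15 pop 3: in=⊤ → ⊤ (no change)
  #16 pop 5: in=⊤ → ⊤ (was ⊥); enqueue [1,3,6]
  #17 pop 1: in=⊤ → ⊤ (no change)
  #18 pop 3: in=⊤ → ⊤ (no change)
  #19 pop 6: in=⊤ → + (no change)

Fixpoint:
  val[0] = ⊤
  val[1] = ⊤
  val[2] = ⊤
  val[3] = ⊤
  val[4] = ⊤
  val[5] = ⊤
  val[6] = +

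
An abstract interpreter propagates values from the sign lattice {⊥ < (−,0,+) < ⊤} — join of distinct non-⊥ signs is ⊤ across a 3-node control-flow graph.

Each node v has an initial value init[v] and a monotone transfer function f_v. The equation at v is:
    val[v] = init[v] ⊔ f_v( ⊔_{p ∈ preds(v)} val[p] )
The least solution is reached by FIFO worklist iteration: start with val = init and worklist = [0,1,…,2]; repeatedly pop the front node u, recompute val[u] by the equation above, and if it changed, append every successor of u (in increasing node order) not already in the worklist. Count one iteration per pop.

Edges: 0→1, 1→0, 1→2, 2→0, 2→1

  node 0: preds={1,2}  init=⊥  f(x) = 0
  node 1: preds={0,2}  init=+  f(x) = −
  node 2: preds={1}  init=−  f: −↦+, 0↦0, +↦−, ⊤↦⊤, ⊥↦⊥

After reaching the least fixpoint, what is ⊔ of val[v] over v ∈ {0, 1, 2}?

⊤

Trace (5 dequeues):
  [1] u=0 | in ⊤ | out 0 | prev ⊥ | push {}
  [2] u=1 | in ⊤ | out ⊤ | prev + | push {0}
  [3] u=2 | in ⊤ | out ⊤ | prev − | push {1}
  [4] u=0 | in ⊤ | out 0 | ==
  [5] u=1 | in ⊤ | out ⊤ | ==

Converged values:
  [0] 0
  [1] ⊤
  [2] ⊤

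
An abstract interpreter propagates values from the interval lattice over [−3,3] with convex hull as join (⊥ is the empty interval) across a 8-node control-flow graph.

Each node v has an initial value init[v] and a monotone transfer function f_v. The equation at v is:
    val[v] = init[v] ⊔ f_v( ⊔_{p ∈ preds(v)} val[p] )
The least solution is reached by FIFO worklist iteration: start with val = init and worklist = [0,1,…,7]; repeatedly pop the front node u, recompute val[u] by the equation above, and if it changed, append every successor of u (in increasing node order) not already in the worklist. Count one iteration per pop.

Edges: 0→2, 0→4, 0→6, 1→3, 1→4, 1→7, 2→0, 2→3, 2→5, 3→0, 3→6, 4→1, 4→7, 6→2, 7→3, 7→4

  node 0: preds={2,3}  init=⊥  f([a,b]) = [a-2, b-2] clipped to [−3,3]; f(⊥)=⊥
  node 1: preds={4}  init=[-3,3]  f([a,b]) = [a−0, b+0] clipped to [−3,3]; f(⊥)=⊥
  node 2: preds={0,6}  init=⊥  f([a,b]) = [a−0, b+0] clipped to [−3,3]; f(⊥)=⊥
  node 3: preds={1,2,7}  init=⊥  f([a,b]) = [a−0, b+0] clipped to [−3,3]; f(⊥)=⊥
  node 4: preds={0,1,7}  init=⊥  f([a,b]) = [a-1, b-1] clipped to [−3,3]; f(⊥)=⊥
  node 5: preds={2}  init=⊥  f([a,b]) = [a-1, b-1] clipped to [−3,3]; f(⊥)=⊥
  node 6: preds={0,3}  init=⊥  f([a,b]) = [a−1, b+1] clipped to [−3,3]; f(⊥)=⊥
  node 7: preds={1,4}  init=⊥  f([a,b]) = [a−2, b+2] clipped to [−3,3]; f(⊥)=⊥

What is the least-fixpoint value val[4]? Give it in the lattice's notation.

[-3,2]

Trace (16 dequeues):
  [1] u=0 | in ⊥ | out ⊥ | ==
  [2] u=1 | in ⊥ | out [-3,3] | ==
  [3] u=2 | in ⊥ | out ⊥ | ==
  [4] u=3 | in [-3,3] | out [-3,3] | prev ⊥ | push {0}
  [5] u=4 | in [-3,3] | out [-3,2] | prev ⊥ | push {1}
  [6] u=5 | in ⊥ | out ⊥ | ==
  [7] u=6 | in [-3,3] | out [-3,3] | prev ⊥ | push {2}
  [8] u=7 | in [-3,3] | out [-3,3] | prev ⊥ | push {3,4}
  [9] u=0 | in [-3,3] | out [-3,1] | prev ⊥ | push {6}
  [10] u=1 | in [-3,2] | out [-3,3] | ==
  [11] u=2 | in [-3,3] | out [-3,3] | prev ⊥ | push {0,5}
  [12] u=3 | in [-3,3] | out [-3,3] | ==
  [13] u=4 | in [-3,3] | out [-3,2] | ==
  [14] u=6 | in [-3,3] | out [-3,3] | ==
  [15] u=0 | in [-3,3] | out [-3,1] | ==
  [16] u=5 | in [-3,3] | out [-3,2] | prev ⊥ | push {}

Converged values:
  [0] [-3,1]
  [1] [-3,3]
  [2] [-3,3]
  [3] [-3,3]
  [4] [-3,2]
  [5] [-3,2]
  [6] [-3,3]
  [7] [-3,3]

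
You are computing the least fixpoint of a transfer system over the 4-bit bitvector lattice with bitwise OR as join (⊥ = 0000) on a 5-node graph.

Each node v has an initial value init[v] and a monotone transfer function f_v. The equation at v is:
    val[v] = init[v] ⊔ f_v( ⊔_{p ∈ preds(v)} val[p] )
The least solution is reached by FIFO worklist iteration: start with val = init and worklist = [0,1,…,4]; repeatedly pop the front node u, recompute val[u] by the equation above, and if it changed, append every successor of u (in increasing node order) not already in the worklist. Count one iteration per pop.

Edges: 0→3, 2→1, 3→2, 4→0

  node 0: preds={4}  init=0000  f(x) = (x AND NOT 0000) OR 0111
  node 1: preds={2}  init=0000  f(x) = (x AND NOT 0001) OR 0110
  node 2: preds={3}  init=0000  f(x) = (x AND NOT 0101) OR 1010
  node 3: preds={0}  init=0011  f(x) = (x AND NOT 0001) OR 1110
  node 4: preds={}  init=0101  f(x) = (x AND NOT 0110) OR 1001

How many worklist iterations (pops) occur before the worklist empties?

9

Worklist (9 pops):
  #1 pop 0: in=0101 → 0111 (was 0000); enqueue []
  #2 pop 1: in=0000 → 0110 (was 0000); enqueue []
  #3 pop 2: in=0011 → 1010 (was 0000); enqueue [1]
  #4 pop 3: in=0111 → 1111 (was 0011); enqueue [2]
  #5 pop 4: in=0000 → 1101 (was 0101); enqueue [0]
  #6 pop 1: in=1010 → 1110 (was 0110); enqueue []
  #7 pop 2: in=1111 → 1010 (no change)
  #8 pop 0: in=1101 → 1111 (was 0111); enqueue [3]
  #9 pop 3: in=1111 → 1111 (no change)

Fixpoint:
  val[0] = 1111
  val[1] = 1110
  val[2] = 1010
  val[3] = 1111
  val[4] = 1101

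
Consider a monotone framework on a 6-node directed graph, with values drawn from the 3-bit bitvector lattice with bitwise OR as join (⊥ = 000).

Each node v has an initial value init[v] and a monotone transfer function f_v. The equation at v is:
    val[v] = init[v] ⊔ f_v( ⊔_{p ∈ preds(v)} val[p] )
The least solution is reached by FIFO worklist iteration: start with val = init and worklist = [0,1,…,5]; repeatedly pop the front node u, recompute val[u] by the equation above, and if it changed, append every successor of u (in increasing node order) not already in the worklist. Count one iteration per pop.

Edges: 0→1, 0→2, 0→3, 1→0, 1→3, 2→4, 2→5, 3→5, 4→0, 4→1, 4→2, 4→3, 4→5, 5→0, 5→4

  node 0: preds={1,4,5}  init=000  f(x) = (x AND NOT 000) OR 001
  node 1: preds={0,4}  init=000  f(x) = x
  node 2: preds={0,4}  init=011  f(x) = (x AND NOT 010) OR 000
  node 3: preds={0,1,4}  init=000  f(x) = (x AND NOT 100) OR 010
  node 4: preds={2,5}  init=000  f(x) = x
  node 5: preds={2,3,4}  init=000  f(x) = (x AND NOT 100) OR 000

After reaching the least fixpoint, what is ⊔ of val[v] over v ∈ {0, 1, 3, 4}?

011

Iteration log — 12 steps:
  step 1. node 0  ⊔preds=000  new=001  old=000  +wl: 
  step 2. node 1  ⊔preds=001  new=001  old=000  +wl: 0
  step 3. node 2  ⊔preds=001  new=011  stable
  step 4. node 3  ⊔preds=001  new=011  old=000  +wl: 
  step 5. node 4  ⊔preds=011  new=011  old=000  +wl: 1,2,3
  step 6. node 5  ⊔preds=011  new=011  old=000  +wl: 4
  step 7. node 0  ⊔preds=011  new=011  old=001  +wl: 
  step 8. node 1  ⊔preds=011  new=011  old=001  +wl: 0
  step 9. node 2  ⊔preds=011  new=011  stable
  step 10. node 3  ⊔preds=011  new=011  stable
  step 11. node 4  ⊔preds=011  new=011  stable
  step 12. node 0  ⊔preds=011  new=011  stable

Least fixpoint reached:
  node 0: 011
  node 1: 011
  node 2: 011
  node 3: 011
  node 4: 011
  node 5: 011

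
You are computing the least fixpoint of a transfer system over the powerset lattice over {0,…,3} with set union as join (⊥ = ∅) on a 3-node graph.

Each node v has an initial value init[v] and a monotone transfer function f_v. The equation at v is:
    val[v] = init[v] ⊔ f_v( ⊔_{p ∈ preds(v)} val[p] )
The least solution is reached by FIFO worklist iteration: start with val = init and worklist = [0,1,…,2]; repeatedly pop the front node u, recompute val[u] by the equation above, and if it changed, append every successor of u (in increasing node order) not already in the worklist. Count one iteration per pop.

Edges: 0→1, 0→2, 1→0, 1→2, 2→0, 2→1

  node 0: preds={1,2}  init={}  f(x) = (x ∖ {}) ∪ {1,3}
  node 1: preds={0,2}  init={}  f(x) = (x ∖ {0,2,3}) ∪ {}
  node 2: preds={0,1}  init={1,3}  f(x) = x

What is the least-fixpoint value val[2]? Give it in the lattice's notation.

{1,3}

Iteration log — 4 steps:
  step 1. node 0  ⊔preds={1,3}  new={1,3}  old={}  +wl: 
  step 2. node 1  ⊔preds={1,3}  new={1}  old={}  +wl: 0
  step 3. node 2  ⊔preds={1,3}  new={1,3}  stable
  step 4. node 0  ⊔preds={1,3}  new={1,3}  stable

Least fixpoint reached:
  node 0: {1,3}
  node 1: {1}
  node 2: {1,3}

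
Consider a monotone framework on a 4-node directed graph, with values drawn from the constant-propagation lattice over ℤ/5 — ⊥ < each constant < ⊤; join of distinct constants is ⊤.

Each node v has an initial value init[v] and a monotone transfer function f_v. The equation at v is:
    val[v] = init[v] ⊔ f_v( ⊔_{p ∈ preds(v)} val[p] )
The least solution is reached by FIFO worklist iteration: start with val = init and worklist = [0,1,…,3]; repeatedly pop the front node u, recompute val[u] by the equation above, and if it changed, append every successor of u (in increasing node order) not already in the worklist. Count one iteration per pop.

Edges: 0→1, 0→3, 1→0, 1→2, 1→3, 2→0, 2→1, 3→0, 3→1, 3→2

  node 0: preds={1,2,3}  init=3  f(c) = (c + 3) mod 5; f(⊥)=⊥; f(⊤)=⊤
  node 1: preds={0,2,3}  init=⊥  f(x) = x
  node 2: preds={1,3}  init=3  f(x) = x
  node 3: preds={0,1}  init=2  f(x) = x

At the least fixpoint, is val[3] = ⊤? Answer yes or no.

yes

Trace (7 dequeues):
  [1] u=0 | in ⊤ | out ⊤ | prev 3 | push {}
  [2] u=1 | in ⊤ | out ⊤ | prev ⊥ | push {0}
  [3] u=2 | in ⊤ | out ⊤ | prev 3 | push {1}
  [4] u=3 | in ⊤ | out ⊤ | prev 2 | push {2}
  [5] u=0 | in ⊤ | out ⊤ | ==
  [6] u=1 | in ⊤ | out ⊤ | ==
  [7] u=2 | in ⊤ | out ⊤ | ==

Converged values:
  [0] ⊤
  [1] ⊤
  [2] ⊤
  [3] ⊤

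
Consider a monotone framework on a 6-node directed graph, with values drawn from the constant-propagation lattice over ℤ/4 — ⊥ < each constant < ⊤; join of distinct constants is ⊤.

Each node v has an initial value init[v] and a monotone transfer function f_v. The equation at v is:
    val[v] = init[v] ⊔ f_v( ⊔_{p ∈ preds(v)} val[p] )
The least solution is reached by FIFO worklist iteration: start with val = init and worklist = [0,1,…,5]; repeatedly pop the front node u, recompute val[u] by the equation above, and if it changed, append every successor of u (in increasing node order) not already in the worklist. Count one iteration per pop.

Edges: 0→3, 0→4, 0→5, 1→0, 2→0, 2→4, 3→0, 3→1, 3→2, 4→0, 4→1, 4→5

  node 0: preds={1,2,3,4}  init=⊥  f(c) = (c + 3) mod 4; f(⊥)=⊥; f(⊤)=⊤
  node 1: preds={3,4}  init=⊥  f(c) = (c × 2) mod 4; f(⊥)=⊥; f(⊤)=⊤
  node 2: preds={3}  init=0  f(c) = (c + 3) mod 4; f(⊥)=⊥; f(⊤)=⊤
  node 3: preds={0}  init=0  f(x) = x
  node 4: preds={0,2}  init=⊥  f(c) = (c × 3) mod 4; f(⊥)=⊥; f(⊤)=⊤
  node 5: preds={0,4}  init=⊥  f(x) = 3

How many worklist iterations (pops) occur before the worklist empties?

Trace (13 dequeues):
  [1] u=0 | in 0 | out 3 | prev ⊥ | push {}
  [2] u=1 | in 0 | out 0 | prev ⊥ | push {0}
  [3] u=2 | in 0 | out ⊤ | prev 0 | push {}
  [4] u=3 | in 3 | out ⊤ | prev 0 | push {1,2}
  [5] u=4 | in ⊤ | out ⊤ | prev ⊥ | push {}
  [6] u=5 | in ⊤ | out 3 | prev ⊥ | push {}
  [7] u=0 | in ⊤ | out ⊤ | prev 3 | push {3,4,5}
  [8] u=1 | in ⊤ | out ⊤ | prev 0 | push {0}
  [9] u=2 | in ⊤ | out ⊤ | ==
  [10] u=3 | in ⊤ | out ⊤ | ==
  [11] u=4 | in ⊤ | out ⊤ | ==
  [12] u=5 | in ⊤ | out 3 | ==
  [13] u=0 | in ⊤ | out ⊤ | ==

Converged values:
  [0] ⊤
  [1] ⊤
  [2] ⊤
  [3] ⊤
  [4] ⊤
  [5] 3

13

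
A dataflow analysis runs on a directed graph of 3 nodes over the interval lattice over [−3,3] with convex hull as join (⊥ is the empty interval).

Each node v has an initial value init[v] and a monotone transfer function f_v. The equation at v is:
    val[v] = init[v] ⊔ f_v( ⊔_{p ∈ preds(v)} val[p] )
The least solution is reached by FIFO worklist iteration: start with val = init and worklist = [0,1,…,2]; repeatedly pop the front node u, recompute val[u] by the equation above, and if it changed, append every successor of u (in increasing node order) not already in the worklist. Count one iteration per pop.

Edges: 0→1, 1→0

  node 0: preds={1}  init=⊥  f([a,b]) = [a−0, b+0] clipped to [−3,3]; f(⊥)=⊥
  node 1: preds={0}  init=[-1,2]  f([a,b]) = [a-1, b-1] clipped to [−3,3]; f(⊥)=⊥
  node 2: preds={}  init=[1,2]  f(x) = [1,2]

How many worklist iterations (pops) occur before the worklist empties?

7

Trace (7 dequeues):
  [1] u=0 | in [-1,2] | out [-1,2] | prev ⊥ | push {}
  [2] u=1 | in [-1,2] | out [-2,2] | prev [-1,2] | push {0}
  [3] u=2 | in ⊥ | out [1,2] | ==
  [4] u=0 | in [-2,2] | out [-2,2] | prev [-1,2] | push {1}
  [5] u=1 | in [-2,2] | out [-3,2] | prev [-2,2] | push {0}
  [6] u=0 | in [-3,2] | out [-3,2] | prev [-2,2] | push {1}
  [7] u=1 | in [-3,2] | out [-3,2] | ==

Converged values:
  [0] [-3,2]
  [1] [-3,2]
  [2] [1,2]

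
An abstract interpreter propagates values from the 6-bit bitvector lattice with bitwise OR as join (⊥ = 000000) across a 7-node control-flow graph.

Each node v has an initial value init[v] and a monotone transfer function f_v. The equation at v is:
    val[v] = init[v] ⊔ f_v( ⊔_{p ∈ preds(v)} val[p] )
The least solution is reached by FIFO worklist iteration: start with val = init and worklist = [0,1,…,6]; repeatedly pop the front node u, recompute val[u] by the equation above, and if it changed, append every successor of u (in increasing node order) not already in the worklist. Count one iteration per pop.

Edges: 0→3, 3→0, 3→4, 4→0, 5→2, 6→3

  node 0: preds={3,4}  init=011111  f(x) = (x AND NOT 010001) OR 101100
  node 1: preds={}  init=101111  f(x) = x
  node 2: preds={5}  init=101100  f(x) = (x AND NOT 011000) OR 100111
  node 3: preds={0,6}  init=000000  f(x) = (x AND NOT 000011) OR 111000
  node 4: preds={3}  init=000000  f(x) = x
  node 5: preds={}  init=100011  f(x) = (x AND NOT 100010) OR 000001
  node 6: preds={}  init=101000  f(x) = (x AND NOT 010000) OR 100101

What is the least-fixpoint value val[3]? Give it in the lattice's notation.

Worklist (9 pops):
  #1 pop 0: in=000000 → 111111 (was 011111); enqueue []
  #2 pop 1: in=000000 → 101111 (no change)
  #3 pop 2: in=100011 → 101111 (was 101100); enqueue []
  #4 pop 3: in=111111 → 111100 (was 000000); enqueue [0]
  #5 pop 4: in=111100 → 111100 (was 000000); enqueue []
  #6 pop 5: in=000000 → 100011 (no change)
  #7 pop 6: in=000000 → 101101 (was 101000); enqueue [3]
  #8 pop 0: in=111100 → 111111 (no change)
  #9 pop 3: in=111111 → 111100 (no change)

Fixpoint:
  val[0] = 111111
  val[1] = 101111
  val[2] = 101111
  val[3] = 111100
  val[4] = 111100
  val[5] = 100011
  val[6] = 101101

111100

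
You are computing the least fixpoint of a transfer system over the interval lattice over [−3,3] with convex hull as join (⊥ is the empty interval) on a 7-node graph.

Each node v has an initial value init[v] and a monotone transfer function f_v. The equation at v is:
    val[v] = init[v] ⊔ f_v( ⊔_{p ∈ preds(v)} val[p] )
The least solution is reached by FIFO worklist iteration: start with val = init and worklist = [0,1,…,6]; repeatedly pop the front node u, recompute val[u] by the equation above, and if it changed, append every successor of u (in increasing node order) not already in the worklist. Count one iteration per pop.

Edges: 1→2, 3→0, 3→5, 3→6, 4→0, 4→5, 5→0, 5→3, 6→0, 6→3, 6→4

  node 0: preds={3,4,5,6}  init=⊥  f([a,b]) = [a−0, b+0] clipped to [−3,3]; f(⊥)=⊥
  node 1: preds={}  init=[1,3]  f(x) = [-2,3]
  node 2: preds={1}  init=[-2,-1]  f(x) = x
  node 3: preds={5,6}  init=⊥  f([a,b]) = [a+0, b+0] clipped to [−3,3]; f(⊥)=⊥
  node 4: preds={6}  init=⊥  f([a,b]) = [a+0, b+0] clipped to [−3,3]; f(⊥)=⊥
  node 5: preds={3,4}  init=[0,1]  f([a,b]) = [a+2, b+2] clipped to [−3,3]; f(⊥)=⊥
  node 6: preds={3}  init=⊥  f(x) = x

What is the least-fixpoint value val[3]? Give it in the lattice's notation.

[0,3]

Trace (18 dequeues):
  [1] u=0 | in [0,1] | out [0,1] | prev ⊥ | push {}
  [2] u=1 | in ⊥ | out [-2,3] | prev [1,3] | push {}
  [3] u=2 | in [-2,3] | out [-2,3] | prev [-2,-1] | push {}
  [4] u=3 | in [0,1] | out [0,1] | prev ⊥ | push {0}
  [5] u=4 | in ⊥ | out ⊥ | ==
  [6] u=5 | in [0,1] | out [0,3] | prev [0,1] | push {3}
  [7] u=6 | in [0,1] | out [0,1] | prev ⊥ | push {4}
  [8] u=0 | in [0,3] | out [0,3] | prev [0,1] | push {}
  [9] u=3 | in [0,3] | out [0,3] | prev [0,1] | push {0,5,6}
  [10] u=4 | in [0,1] | out [0,1] | prev ⊥ | push {}
  [11] u=0 | in [0,3] | out [0,3] | ==
  [12] u=5 | in [0,3] | out [0,3] | ==
  [13] u=6 | in [0,3] | out [0,3] | prev [0,1] | push {0,3,4}
  [14] u=0 | in [0,3] | out [0,3] | ==
  [15] u=3 | in [0,3] | out [0,3] | ==
  [16] u=4 | in [0,3] | out [0,3] | prev [0,1] | push {0,5}
  [17] u=0 | in [0,3] | out [0,3] | ==
  [18] u=5 | in [0,3] | out [0,3] | ==

Converged values:
  [0] [0,3]
  [1] [-2,3]
  [2] [-2,3]
  [3] [0,3]
  [4] [0,3]
  [5] [0,3]
  [6] [0,3]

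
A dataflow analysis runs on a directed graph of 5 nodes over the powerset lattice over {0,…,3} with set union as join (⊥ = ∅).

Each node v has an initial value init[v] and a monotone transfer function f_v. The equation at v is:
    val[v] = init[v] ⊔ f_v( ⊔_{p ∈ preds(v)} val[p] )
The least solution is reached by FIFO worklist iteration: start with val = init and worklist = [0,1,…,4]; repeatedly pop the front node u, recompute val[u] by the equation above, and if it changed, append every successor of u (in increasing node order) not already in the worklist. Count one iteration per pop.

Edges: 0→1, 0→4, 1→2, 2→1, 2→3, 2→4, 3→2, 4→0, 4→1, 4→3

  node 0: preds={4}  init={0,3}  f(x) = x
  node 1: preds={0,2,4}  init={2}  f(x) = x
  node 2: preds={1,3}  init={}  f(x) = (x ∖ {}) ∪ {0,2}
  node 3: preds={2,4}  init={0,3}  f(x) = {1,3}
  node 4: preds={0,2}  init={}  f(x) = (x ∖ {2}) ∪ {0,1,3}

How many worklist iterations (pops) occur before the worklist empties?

11

Trace (11 dequeues):
  [1] u=0 | in {} | out {0,3} | ==
  [2] u=1 | in {0,3} | out {0,2,3} | prev {2} | push {}
  [3] u=2 | in {0,2,3} | out {0,2,3} | prev {} | push {1}
  [4] u=3 | in {0,2,3} | out {0,1,3} | prev {0,3} | push {2}
  [5] u=4 | in {0,2,3} | out {0,1,3} | prev {} | push {0,3}
  [6] u=1 | in {0,1,2,3} | out {0,1,2,3} | prev {0,2,3} | push {}
  [7] u=2 | in {0,1,2,3} | out {0,1,2,3} | prev {0,2,3} | push {1,4}
  [8] u=0 | in {0,1,3} | out {0,1,3} | prev {0,3} | push {}
  [9] u=3 | in {0,1,2,3} | out {0,1,3} | ==
  [10] u=1 | in {0,1,2,3} | out {0,1,2,3} | ==
  [11] u=4 | in {0,1,2,3} | out {0,1,3} | ==

Converged values:
  [0] {0,1,3}
  [1] {0,1,2,3}
  [2] {0,1,2,3}
  [3] {0,1,3}
  [4] {0,1,3}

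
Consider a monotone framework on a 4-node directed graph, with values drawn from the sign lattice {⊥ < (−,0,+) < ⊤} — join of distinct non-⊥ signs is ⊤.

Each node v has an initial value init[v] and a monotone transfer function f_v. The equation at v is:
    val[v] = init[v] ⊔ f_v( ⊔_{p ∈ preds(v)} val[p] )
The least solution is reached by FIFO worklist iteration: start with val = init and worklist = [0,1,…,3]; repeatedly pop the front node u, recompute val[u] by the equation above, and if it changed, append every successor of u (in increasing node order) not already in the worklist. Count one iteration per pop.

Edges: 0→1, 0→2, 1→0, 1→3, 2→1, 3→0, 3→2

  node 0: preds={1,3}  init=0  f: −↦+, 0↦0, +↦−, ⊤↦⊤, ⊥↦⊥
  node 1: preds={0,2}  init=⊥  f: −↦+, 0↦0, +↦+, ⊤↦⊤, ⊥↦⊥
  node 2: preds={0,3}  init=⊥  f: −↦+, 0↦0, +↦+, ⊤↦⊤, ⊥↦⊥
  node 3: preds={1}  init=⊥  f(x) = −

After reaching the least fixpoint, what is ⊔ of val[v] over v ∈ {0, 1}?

⊤

Worklist (10 pops):
  #1 pop 0: in=⊥ → 0 (no change)
  #2 pop 1: in=0 → 0 (was ⊥); enqueue [0]
  #3 pop 2: in=0 → 0 (was ⊥); enqueue [1]
  #4 pop 3: in=0 → − (was ⊥); enqueue [2]
  #5 pop 0: in=⊤ → ⊤ (was 0); enqueue []
  #6 pop 1: in=⊤ → ⊤ (was 0); enqueue [0,3]
  #7 pop 2: in=⊤ → ⊤ (was 0); enqueue [1]
  #8 pop 0: in=⊤ → ⊤ (no change)
  #9 pop 3: in=⊤ → − (no change)
  #10 pop 1: in=⊤ → ⊤ (no change)

Fixpoint:
  val[0] = ⊤
  val[1] = ⊤
  val[2] = ⊤
  val[3] = −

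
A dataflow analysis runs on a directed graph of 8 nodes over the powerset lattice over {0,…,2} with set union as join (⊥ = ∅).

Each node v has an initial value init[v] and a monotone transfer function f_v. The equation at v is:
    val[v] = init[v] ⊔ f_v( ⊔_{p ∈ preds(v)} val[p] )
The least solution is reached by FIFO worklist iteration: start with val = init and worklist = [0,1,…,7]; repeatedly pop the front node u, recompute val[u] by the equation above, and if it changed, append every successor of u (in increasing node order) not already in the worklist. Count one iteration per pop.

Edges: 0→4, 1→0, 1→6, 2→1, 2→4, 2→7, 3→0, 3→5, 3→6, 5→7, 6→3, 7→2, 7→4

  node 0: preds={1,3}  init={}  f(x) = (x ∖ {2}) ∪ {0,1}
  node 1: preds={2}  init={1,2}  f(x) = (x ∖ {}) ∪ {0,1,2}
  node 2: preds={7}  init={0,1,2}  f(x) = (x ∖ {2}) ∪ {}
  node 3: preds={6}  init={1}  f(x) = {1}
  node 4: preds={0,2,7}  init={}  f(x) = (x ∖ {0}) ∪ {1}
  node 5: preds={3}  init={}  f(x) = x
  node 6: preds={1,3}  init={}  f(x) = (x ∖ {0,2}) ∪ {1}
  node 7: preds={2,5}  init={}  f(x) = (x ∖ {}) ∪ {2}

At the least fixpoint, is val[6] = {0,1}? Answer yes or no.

no

Iteration log — 12 steps:
  step 1. node 0  ⊔preds={1,2}  new={0,1}  old={}  +wl: 
  step 2. node 1  ⊔preds={0,1,2}  new={0,1,2}  old={1,2}  +wl: 0
  step 3. node 2  ⊔preds={}  new={0,1,2}  stable
  step 4. node 3  ⊔preds={}  new={1}  stable
  step 5. node 4  ⊔preds={0,1,2}  new={1,2}  old={}  +wl: 
  step 6. node 5  ⊔preds={1}  new={1}  old={}  +wl: 
  step 7. node 6  ⊔preds={0,1,2}  new={1}  old={}  +wl: 3
  step 8. node 7  ⊔preds={0,1,2}  new={0,1,2}  old={}  +wl: 2,4
  step 9. node 0  ⊔preds={0,1,2}  new={0,1}  stable
  step 10. node 3  ⊔preds={1}  new={1}  stable
  step 11. node 2  ⊔preds={0,1,2}  new={0,1,2}  stable
  step 12. node 4  ⊔preds={0,1,2}  new={1,2}  stable

Least fixpoint reached:
  node 0: {0,1}
  node 1: {0,1,2}
  node 2: {0,1,2}
  node 3: {1}
  node 4: {1,2}
  node 5: {1}
  node 6: {1}
  node 7: {0,1,2}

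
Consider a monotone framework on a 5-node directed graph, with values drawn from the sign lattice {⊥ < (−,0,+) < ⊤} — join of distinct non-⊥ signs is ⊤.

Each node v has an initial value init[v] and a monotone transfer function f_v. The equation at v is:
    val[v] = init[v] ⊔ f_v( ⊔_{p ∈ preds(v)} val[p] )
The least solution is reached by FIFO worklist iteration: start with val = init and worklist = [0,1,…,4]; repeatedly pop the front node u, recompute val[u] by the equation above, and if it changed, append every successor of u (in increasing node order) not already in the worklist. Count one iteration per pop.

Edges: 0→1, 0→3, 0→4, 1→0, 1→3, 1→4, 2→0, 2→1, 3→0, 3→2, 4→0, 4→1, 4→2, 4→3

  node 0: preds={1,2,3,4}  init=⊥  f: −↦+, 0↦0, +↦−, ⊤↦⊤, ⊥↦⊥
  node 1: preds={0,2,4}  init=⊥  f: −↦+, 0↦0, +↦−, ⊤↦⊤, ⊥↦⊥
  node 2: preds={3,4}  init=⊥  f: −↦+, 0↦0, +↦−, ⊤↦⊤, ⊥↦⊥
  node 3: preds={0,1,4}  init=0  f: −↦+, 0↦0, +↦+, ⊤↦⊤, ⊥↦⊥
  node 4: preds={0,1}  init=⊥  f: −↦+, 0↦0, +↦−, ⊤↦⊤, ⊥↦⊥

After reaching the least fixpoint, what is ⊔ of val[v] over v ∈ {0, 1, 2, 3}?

Trace (9 dequeues):
  [1] u=0 | in 0 | out 0 | prev ⊥ | push {}
  [2] u=1 | in 0 | out 0 | prev ⊥ | push {0}
  [3] u=2 | in 0 | out 0 | prev ⊥ | push {1}
  [4] u=3 | in 0 | out 0 | ==
  [5] u=4 | in 0 | out 0 | prev ⊥ | push {2,3}
  [6] u=0 | in 0 | out 0 | ==
  [7] u=1 | in 0 | out 0 | ==
  [8] u=2 | in 0 | out 0 | ==
  [9] u=3 | in 0 | out 0 | ==

Converged values:
  [0] 0
  [1] 0
  [2] 0
  [3] 0
  [4] 0

0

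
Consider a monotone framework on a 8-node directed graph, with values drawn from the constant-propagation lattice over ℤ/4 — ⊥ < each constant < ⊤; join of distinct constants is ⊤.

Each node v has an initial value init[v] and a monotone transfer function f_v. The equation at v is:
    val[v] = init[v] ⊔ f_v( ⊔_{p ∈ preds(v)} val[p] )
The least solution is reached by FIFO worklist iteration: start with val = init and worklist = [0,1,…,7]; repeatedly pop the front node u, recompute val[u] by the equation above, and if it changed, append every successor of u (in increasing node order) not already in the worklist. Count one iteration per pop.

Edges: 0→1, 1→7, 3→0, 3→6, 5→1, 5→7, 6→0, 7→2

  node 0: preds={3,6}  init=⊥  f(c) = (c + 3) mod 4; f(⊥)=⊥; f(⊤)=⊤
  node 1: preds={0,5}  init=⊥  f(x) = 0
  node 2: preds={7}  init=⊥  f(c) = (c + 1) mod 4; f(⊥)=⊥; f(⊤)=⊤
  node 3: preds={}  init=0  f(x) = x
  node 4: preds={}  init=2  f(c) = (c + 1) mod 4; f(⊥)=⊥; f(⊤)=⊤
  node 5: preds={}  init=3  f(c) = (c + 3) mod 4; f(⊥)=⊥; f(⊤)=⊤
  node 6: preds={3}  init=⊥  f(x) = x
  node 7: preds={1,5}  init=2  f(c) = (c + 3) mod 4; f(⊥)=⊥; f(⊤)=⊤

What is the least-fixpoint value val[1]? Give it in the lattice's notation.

0

Iteration log — 10 steps:
  step 1. node 0  ⊔preds=0  new=3  old=⊥  +wl: 
  step 2. node 1  ⊔preds=3  new=0  old=⊥  +wl: 
  step 3. node 2  ⊔preds=2  new=3  old=⊥  +wl: 
  step 4. node 3  ⊔preds=⊥  new=0  stable
  step 5. node 4  ⊔preds=⊥  new=2  stable
  step 6. node 5  ⊔preds=⊥  new=3  stable
  step 7. node 6  ⊔preds=0  new=0  old=⊥  +wl: 0
  step 8. node 7  ⊔preds=⊤  new=⊤  old=2  +wl: 2
  step 9. node 0  ⊔preds=0  new=3  stable
  step 10. node 2  ⊔preds=⊤  new=⊤  old=3  +wl: 

Least fixpoint reached:
  node 0: 3
  node 1: 0
  node 2: ⊤
  node 3: 0
  node 4: 2
  node 5: 3
  node 6: 0
  node 7: ⊤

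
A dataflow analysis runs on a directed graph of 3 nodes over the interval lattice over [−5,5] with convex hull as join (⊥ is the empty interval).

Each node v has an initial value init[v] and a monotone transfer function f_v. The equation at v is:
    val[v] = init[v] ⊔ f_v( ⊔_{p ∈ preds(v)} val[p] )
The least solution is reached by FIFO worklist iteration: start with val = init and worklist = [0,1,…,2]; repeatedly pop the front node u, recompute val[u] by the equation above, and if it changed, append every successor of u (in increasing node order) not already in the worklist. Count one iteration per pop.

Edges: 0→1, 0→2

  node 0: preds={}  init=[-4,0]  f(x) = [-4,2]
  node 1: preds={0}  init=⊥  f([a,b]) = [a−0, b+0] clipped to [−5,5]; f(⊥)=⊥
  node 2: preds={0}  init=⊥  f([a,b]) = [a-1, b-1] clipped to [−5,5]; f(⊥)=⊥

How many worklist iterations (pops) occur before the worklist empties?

3

Iteration log — 3 steps:
  step 1. node 0  ⊔preds=⊥  new=[-4,2]  old=[-4,0]  +wl: 
  step 2. node 1  ⊔preds=[-4,2]  new=[-4,2]  old=⊥  +wl: 
  step 3. node 2  ⊔preds=[-4,2]  new=[-5,1]  old=⊥  +wl: 

Least fixpoint reached:
  node 0: [-4,2]
  node 1: [-4,2]
  node 2: [-5,1]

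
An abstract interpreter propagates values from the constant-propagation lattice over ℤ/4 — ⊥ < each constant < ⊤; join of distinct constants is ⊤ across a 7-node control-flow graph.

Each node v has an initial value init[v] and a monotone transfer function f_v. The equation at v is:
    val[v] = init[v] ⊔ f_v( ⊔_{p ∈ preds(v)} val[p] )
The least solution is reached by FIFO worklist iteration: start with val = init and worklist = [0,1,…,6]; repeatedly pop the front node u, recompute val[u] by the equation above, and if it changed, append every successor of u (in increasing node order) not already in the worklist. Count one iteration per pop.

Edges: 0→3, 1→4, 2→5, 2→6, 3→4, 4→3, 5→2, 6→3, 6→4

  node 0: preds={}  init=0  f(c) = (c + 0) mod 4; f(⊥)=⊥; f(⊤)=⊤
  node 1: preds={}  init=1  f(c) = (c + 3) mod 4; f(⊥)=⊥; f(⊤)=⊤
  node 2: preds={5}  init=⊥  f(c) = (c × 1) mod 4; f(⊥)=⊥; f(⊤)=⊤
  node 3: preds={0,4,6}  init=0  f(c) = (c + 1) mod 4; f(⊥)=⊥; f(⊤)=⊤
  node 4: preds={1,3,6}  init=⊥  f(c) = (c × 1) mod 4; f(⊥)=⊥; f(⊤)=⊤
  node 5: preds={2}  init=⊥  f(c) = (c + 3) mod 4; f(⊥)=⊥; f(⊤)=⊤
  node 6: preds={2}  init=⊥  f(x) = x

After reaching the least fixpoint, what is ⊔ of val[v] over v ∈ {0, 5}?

Trace (8 dequeues):
  [1] u=0 | in ⊥ | out 0 | ==
  [2] u=1 | in ⊥ | out 1 | ==
  [3] u=2 | in ⊥ | out ⊥ | ==
  [4] u=3 | in 0 | out ⊤ | prev 0 | push {}
  [5] u=4 | in ⊤ | out ⊤ | prev ⊥ | push {3}
  [6] u=5 | in ⊥ | out ⊥ | ==
  [7] u=6 | in ⊥ | out ⊥ | ==
  [8] u=3 | in ⊤ | out ⊤ | ==

Converged values:
  [0] 0
  [1] 1
  [2] ⊥
  [3] ⊤
  [4] ⊤
  [5] ⊥
  [6] ⊥

0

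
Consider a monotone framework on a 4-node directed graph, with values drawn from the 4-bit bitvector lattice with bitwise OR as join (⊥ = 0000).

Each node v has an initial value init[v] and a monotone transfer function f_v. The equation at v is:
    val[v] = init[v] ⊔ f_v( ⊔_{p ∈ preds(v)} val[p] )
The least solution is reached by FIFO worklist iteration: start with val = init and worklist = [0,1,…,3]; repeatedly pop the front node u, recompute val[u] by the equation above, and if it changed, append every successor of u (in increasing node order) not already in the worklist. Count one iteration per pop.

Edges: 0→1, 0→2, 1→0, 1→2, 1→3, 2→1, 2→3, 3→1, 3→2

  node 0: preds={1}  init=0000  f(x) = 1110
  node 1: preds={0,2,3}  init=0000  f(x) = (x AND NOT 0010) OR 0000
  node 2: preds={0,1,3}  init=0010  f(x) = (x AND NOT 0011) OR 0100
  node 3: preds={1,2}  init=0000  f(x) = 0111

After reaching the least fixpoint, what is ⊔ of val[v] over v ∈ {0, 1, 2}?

Iteration log — 9 steps:
  step 1. node 0  ⊔preds=0000  new=1110  old=0000  +wl: 
  step 2. node 1  ⊔preds=1110  new=1100  old=0000  +wl: 0
  step 3. node 2  ⊔preds=1110  new=1110  old=0010  +wl: 1
  step 4. node 3  ⊔preds=1110  new=0111  old=0000  +wl: 2
  step 5. node 0  ⊔preds=1100  new=1110  stable
  step 6. node 1  ⊔preds=1111  new=1101  old=1100  +wl: 0,3
  step 7. node 2  ⊔preds=1111  new=1110  stable
  step 8. node 0  ⊔preds=1101  new=1110  stable
  step 9. node 3  ⊔preds=1111  new=0111  stable

Least fixpoint reached:
  node 0: 1110
  node 1: 1101
  node 2: 1110
  node 3: 0111

1111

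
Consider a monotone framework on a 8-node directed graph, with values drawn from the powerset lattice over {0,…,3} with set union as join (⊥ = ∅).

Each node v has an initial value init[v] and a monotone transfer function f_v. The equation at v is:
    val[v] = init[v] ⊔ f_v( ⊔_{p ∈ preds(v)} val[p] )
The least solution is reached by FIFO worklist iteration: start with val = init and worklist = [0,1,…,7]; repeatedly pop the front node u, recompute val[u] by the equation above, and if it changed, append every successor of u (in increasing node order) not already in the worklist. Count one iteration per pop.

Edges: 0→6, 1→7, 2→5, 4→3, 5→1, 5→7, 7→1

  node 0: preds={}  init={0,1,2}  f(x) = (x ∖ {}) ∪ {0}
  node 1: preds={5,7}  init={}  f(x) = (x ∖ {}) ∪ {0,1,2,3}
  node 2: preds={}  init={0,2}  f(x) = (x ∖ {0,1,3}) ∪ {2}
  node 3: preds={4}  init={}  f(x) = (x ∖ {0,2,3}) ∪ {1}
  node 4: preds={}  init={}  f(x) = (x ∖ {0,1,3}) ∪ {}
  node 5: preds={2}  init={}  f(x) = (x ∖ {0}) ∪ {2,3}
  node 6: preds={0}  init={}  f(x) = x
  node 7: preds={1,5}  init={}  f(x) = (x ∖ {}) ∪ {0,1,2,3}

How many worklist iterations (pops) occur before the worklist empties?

Trace (9 dequeues):
  [1] u=0 | in {} | out {0,1,2} | ==
  [2] u=1 | in {} | out {0,1,2,3} | prev {} | push {}
  [3] u=2 | in {} | out {0,2} | ==
  [4] u=3 | in {} | out {1} | prev {} | push {}
  [5] u=4 | in {} | out {} | ==
  [6] u=5 | in {0,2} | out {2,3} | prev {} | push {1}
  [7] u=6 | in {0,1,2} | out {0,1,2} | prev {} | push {}
  [8] u=7 | in {0,1,2,3} | out {0,1,2,3} | prev {} | push {}
  [9] u=1 | in {0,1,2,3} | out {0,1,2,3} | ==

Converged values:
  [0] {0,1,2}
  [1] {0,1,2,3}
  [2] {0,2}
  [3] {1}
  [4] {}
  [5] {2,3}
  [6] {0,1,2}
  [7] {0,1,2,3}

9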